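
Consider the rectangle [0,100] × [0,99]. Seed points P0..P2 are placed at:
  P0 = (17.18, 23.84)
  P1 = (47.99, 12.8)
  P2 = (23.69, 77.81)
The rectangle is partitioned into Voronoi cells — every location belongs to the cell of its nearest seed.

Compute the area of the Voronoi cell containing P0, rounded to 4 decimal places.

1. box [0,100]×[0,99]: [(0, 0) (100, 0) (100, 99) (0, 99)]
2. ⊥bis P0·P1 via (32.585,18.32): [(0, 0) (26.0205, 0) (61.4947, 99) (0, 99)]  |A|=4332.0005
3. ⊥bis P0·P2 via (20.435,50.825): [(0, 53.2899) (0, 0) (26.0205, 0) (43.2464, 48.0734)]  |A|=1777.7457
4. canonical 4-gon: [(0, 53.2899) (0, 0) (26.0205, 0) (43.2464, 48.0734)]
5. shoelace: 1777.7457

Area of P0's cell: 1777.7457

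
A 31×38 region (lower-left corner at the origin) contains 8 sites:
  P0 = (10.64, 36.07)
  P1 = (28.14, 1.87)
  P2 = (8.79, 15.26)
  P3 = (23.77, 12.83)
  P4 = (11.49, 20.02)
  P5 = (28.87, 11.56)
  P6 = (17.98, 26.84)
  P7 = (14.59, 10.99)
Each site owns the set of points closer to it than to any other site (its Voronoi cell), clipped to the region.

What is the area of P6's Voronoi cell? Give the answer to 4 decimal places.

1. box [0,31]×[0,38]: [(0, 0) (31, 0) (31, 38) (0, 38)]
2. ⊥bis P6·P0 via (14.31,31.455): [(0, 20.0752) (0, 0) (31, 0) (31, 38) (22.5403, 38)]  |A|=975.9851
3. ⊥bis P6·P1 via (23.06,14.355): [(0, 20.0752) (0, 4.9722) (31, 17.5857) (31, 38) (22.5403, 38)]  |A|=626.3384
4. ⊥bis P6·P2 via (13.385,21.05): [(7.2992, 25.8798) (22.241, 14.0218) (31, 17.5857) (31, 38) (22.5403, 38)]  |A|=371.7424
5. ⊥bis P6·P3 via (20.875,19.835): [(7.2992, 25.8798) (16.9565, 18.2156) (31, 24.0194) (31, 38) (22.5403, 38)]  |A|=298.783
6. ⊥bis P6·P4 via (14.735,23.43): [(9.9475, 27.9858) (19.2281, 19.1544) (31, 24.0194) (31, 38) (22.5403, 38)]  |A|=264.0783
7. ⊥bis P6·P5 via (23.425,19.2): [(9.9475, 27.9858) (19.2281, 19.1544) (29.0654, 23.2199) (31, 24.5987) (31, 38) (22.5403, 38)]  |A|=263.518
8. ⊥bis P6·P7 via (16.285,18.915): [(9.9475, 27.9858) (19.2281, 19.1544) (29.0654, 23.2199) (31, 24.5987) (31, 38) (22.5403, 38)]  |A|=263.518
9. canonical 6-gon: [(9.9475, 27.9858) (19.2281, 19.1544) (29.0654, 23.2199) (31, 24.5987) (31, 38) (22.5403, 38)]
10. shoelace: 263.518

Area of P6's cell: 263.5180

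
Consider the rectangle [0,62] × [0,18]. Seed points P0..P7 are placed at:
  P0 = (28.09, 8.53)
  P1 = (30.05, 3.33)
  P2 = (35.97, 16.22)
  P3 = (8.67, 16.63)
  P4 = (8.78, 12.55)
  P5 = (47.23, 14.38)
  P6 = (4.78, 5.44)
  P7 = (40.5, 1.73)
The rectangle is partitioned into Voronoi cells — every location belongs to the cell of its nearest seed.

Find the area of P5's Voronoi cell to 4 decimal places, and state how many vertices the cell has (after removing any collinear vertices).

Area of P5's cell: 288.7590 (5 vertices)

1. box [0,62]×[0,18]: [(0, 0) (62, 0) (62, 18) (0, 18)]
2. ⊥bis P5·P0 via (37.66,11.455): [(41.1611, 0) (62, 0) (62, 18) (35.6596, 18)]  |A|=424.6137
3. ⊥bis P5·P1 via (38.64,8.855): [(38.2869, 9.404) (44.3354, 0) (62, 0) (62, 18) (35.6596, 18)]  |A|=409.688
4. ⊥bis P5·P2 via (41.6,15.3): [(40.1605, 6.491) (44.3354, 0) (62, 0) (62, 18) (42.0412, 18)]  |A|=368.7386
5. ⊥bis P5·P3 via (27.95,15.505): [(40.1605, 6.491) (44.3354, 0) (62, 0) (62, 18) (42.0412, 18)]  |A|=368.7386
6. ⊥bis P5·P4 via (28.005,13.465): [(40.1605, 6.491) (44.3354, 0) (62, 0) (62, 18) (42.0412, 18)]  |A|=368.7386
7. ⊥bis P5·P6 via (26.005,9.91): [(40.1605, 6.491) (44.3354, 0) (62, 0) (62, 18) (42.0412, 18)]  |A|=368.7386
8. ⊥bis P5·P7 via (43.865,8.055): [(40.6919, 9.7431) (59.0055, 0) (62, 0) (62, 18) (42.0412, 18)]  |A|=288.759
9. canonical 5-gon: [(40.6919, 9.7431) (59.0055, 0) (62, 0) (62, 18) (42.0412, 18)]
10. shoelace: 288.759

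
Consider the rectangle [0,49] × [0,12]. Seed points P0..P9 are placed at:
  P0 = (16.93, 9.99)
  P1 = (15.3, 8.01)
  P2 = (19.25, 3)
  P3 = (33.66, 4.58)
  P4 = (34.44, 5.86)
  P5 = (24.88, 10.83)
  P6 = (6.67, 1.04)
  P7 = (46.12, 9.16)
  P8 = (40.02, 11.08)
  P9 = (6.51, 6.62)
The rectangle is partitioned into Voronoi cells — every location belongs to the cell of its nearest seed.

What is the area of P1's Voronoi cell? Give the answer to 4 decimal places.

1. box [0,49]×[0,12]: [(0, 0) (49, 0) (49, 12) (0, 12)]
2. ⊥bis P1·P0 via (16.115,9): [(0, 0) (27.0475, 0) (12.4708, 12) (0, 12)]  |A|=237.1101
3. ⊥bis P1·P2 via (17.275,5.505): [(0, 0) (10.2927, 0) (18.8511, 6.7476) (12.4708, 12) (0, 12)]  |A|=180.5827
4. ⊥bis P1·P3 via (24.48,6.295): [(0, 0) (10.2927, 0) (18.8511, 6.7476) (12.4708, 12) (0, 12)]  |A|=180.5827
5. ⊥bis P1·P4 via (24.87,6.935): [(0, 0) (10.2927, 0) (18.8511, 6.7476) (12.4708, 12) (0, 12)]  |A|=180.5827
6. ⊥bis P1·P5 via (20.09,9.42): [(0, 0) (10.2927, 0) (18.8511, 6.7476) (12.4708, 12) (0, 12)]  |A|=180.5827
7. ⊥bis P1·P6 via (10.985,4.525): [(12.9485, 2.0939) (18.8511, 6.7476) (12.4708, 12) (4.9478, 12)]  |A|=67.609
8. ⊥bis P1·P7 via (30.71,8.585): [(12.9485, 2.0939) (18.8511, 6.7476) (12.4708, 12) (4.9478, 12)]  |A|=67.609
9. ⊥bis P1·P8 via (27.66,9.545): [(12.9485, 2.0939) (18.8511, 6.7476) (12.4708, 12) (4.9478, 12)]  |A|=67.609
10. ⊥bis P1·P9 via (10.905,7.315): [(11.4341, 3.9689) (12.9485, 2.0939) (18.8511, 6.7476) (12.4708, 12) (10.1641, 12)]  |A|=46.6627
11. canonical 5-gon: [(11.4341, 3.9689) (12.9485, 2.0939) (18.8511, 6.7476) (12.4708, 12) (10.1641, 12)]
12. shoelace: 46.6627

Area of P1's cell: 46.6627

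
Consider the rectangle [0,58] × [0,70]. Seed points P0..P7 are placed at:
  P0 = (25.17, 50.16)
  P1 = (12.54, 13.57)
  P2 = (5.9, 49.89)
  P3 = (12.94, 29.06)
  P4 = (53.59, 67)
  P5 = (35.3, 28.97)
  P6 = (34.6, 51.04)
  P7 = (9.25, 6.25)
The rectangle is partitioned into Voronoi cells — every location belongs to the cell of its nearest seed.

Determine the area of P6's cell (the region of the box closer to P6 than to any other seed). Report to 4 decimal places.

Area of P6's cell: 529.1024

1. box [0,58]×[0,70]: [(0, 0) (58, 0) (58, 70) (0, 70)]
2. ⊥bis P6·P0 via (29.885,50.6): [(34.607, 0) (58, 0) (58, 70) (28.0746, 70)]  |A|=1866.1454
3. ⊥bis P6·P1 via (23.57,32.305): [(32.0586, 27.3074) (58, 12.0348) (58, 70) (28.0746, 70)]  |A|=1390.6446
4. ⊥bis P6·P2 via (20.25,50.465): [(32.0586, 27.3074) (58, 12.0348) (58, 70) (28.0746, 70)]  |A|=1390.6446
5. ⊥bis P6·P3 via (23.77,40.05): [(31.5885, 32.3453) (43.5902, 20.5184) (58, 12.0348) (58, 70) (28.0746, 70)]  |A|=1363.193
6. ⊥bis P6·P4 via (44.095,59.02): [(31.5885, 32.3453) (43.5902, 20.5184) (58, 12.0348) (58, 42.4751) (34.8669, 70) (28.0746, 70)]  |A|=1044.826
7. ⊥bis P6·P5 via (34.95,40.005): [(30.8857, 39.8761) (58, 40.7361) (58, 42.4751) (34.8669, 70) (28.0746, 70)]  |A|=529.1024
8. ⊥bis P6·P7 via (21.925,28.645): [(30.8857, 39.8761) (58, 40.7361) (58, 42.4751) (34.8669, 70) (28.0746, 70)]  |A|=529.1024
9. canonical 5-gon: [(30.8857, 39.8761) (58, 40.7361) (58, 42.4751) (34.8669, 70) (28.0746, 70)]
10. shoelace: 529.1024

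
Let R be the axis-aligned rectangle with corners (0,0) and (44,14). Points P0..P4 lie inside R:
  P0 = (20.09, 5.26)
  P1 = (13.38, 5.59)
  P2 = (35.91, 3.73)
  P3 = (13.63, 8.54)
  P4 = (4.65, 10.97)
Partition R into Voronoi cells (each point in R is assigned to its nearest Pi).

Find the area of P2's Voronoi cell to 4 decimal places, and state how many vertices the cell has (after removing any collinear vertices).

1. box [0,44]×[0,14]: [(0, 0) (44, 0) (44, 14) (0, 14)]
2. ⊥bis P2·P0 via (28,4.495): [(27.5653, 0) (44, 0) (44, 14) (28.9193, 14)]  |A|=220.6083
3. ⊥bis P2·P1 via (24.645,4.66): [(27.5653, 0) (44, 0) (44, 14) (28.9193, 14)]  |A|=220.6083
4. ⊥bis P2·P3 via (24.77,6.135): [(27.5653, 0) (44, 0) (44, 14) (28.9193, 14)]  |A|=220.6083
5. ⊥bis P2·P4 via (20.28,7.35): [(27.5653, 0) (44, 0) (44, 14) (28.9193, 14)]  |A|=220.6083
6. canonical 4-gon: [(27.5653, 0) (44, 0) (44, 14) (28.9193, 14)]
7. shoelace: 220.6083

Area of P2's cell: 220.6083 (4 vertices)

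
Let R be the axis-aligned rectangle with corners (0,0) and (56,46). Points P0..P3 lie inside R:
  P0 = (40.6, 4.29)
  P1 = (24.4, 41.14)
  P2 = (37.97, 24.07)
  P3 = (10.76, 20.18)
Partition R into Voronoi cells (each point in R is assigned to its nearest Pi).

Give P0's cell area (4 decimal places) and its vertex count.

1. box [0,56]×[0,46]: [(0, 0) (56, 0) (56, 46) (0, 46)]
2. ⊥bis P0·P1 via (32.5,22.715): [(0, 8.4273) (0, 0) (56, 0) (56, 33.0461)]  |A|=1161.2557
3. ⊥bis P0·P2 via (39.285,14.18): [(1.7258, 9.186) (0, 8.4273) (0, 0) (56, 0) (56, 16.4025)]  |A|=709.5963
4. ⊥bis P0·P3 via (25.68,12.235): [(25.758, 12.3814) (19.1648, 0) (56, 0) (56, 16.4025)]  |A|=476.058
5. canonical 4-gon: [(25.758, 12.3814) (19.1648, 0) (56, 0) (56, 16.4025)]
6. shoelace: 476.058

Area of P0's cell: 476.0580 (4 vertices)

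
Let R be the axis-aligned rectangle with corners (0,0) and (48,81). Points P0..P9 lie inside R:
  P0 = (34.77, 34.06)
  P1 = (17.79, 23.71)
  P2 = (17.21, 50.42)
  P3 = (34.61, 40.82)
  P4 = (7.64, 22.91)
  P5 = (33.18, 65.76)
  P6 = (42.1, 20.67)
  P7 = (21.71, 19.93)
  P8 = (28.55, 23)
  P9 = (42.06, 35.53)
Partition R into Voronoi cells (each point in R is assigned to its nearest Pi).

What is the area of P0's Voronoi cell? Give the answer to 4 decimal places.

Area of P0's cell: 130.9896

1. box [0,48]×[0,81]: [(0, 0) (48, 0) (48, 81) (0, 81)]
2. ⊥bis P0·P1 via (26.28,28.885): [(0, 71.9994) (43.8866, 0) (48, 0) (48, 81) (0, 81)]  |A|=2308.0955
3. ⊥bis P0·P2 via (25.99,42.24): [(21.2444, 37.1463) (43.8866, 0) (48, 0) (48, 65.8644)]  |A|=957.5204
4. ⊥bis P0·P3 via (34.69,37.44): [(21.2591, 37.1221) (43.8866, 0) (48, 0) (48, 37.755)]  |A|=581.1502
5. ⊥bis P0·P4 via (21.205,28.485): [(21.2591, 37.1221) (43.8866, 0) (48, 0) (48, 37.755)]  |A|=581.1502
6. ⊥bis P0·P5 via (33.975,49.91): [(21.2591, 37.1221) (43.8866, 0) (48, 0) (48, 37.755)]  |A|=581.1502
7. ⊥bis P0·P6 via (38.435,27.365): [(21.2591, 37.1221) (30.0158, 22.7561) (48, 32.6011) (48, 37.755)]  |A|=241.195
8. ⊥bis P0·P7 via (28.24,26.995): [(21.2591, 37.1221) (26.3895, 28.7054) (31.7808, 23.7223) (48, 32.6011) (48, 37.755)]  |A|=234.1929
9. ⊥bis P0·P8 via (31.66,28.53): [(21.2591, 37.1221) (23.803, 32.9487) (36.0516, 26.0602) (48, 32.6011) (48, 37.755)]  |A|=200.1714
10. ⊥bis P0·P9 via (38.415,34.795): [(37.8665, 37.5152) (21.2591, 37.1221) (23.803, 32.9487) (36.0516, 26.0602) (39.7663, 28.0938)]  |A|=130.9896
11. canonical 5-gon: [(37.8665, 37.5152) (21.2591, 37.1221) (23.803, 32.9487) (36.0516, 26.0602) (39.7663, 28.0938)]
12. shoelace: 130.9896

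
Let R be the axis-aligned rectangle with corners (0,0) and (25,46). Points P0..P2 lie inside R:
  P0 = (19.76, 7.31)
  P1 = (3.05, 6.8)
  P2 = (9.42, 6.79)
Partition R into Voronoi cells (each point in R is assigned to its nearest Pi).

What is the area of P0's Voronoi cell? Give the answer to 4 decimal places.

Area of P0's cell: 515.7579

1. box [0,25]×[0,46]: [(0, 0) (25, 0) (25, 46) (0, 46)]
2. ⊥bis P0·P1 via (11.405,7.055): [(11.6203, 0) (25, 0) (25, 46) (10.2164, 46)]  |A|=647.756
3. ⊥bis P0·P2 via (14.59,7.05): [(14.9445, 0) (25, 0) (25, 46) (12.6312, 46)]  |A|=515.7579
4. canonical 4-gon: [(14.9445, 0) (25, 0) (25, 46) (12.6312, 46)]
5. shoelace: 515.7579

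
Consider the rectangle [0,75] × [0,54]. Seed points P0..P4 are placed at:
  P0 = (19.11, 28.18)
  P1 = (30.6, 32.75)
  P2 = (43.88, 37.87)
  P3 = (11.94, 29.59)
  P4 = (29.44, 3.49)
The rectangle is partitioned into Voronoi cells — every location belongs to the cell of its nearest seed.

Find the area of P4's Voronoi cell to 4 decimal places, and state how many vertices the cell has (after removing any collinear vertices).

Area of P4's cell: 934.1368 (7 vertices)

1. box [0,75]×[0,54]: [(0, 0) (75, 0) (75, 54) (0, 54)]
2. ⊥bis P4·P0 via (24.275,15.835): [(0, 5.6786) (0, 0) (75, 0) (75, 37.0577)]  |A|=1602.6136
3. ⊥bis P4·P1 via (30.02,18.12): [(29.761, 18.1303) (0, 5.6786) (0, 0) (75, 0) (75, 16.3368)]  |A|=1133.916
4. ⊥bis P4·P2 via (36.66,20.68): [(44.0824, 17.5625) (29.761, 18.1303) (0, 5.6786) (0, 0) (75, 0) (75, 4.5768)]  |A|=952.1201
5. ⊥bis P4·P3 via (20.69,16.54): [(44.0824, 17.5625) (29.761, 18.1303) (11.9441, 10.6759) (0, 2.6674) (0, 0) (75, 0) (75, 4.5768)]  |A|=934.1368
6. canonical 7-gon: [(44.0824, 17.5625) (29.761, 18.1303) (11.9441, 10.6759) (0, 2.6674) (0, 0) (75, 0) (75, 4.5768)]
7. shoelace: 934.1368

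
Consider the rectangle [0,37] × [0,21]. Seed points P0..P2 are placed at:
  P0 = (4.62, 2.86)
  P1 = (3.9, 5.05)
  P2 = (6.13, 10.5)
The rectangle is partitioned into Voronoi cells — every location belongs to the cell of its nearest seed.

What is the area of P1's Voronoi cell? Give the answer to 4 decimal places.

Area of P1's cell: 35.8362

1. box [0,37]×[0,21]: [(0, 0) (37, 0) (37, 21) (0, 21)]
2. ⊥bis P1·P0 via (4.26,3.955): [(0, 2.5545) (37, 14.7188) (37, 21) (0, 21)]  |A|=457.4442
3. ⊥bis P1·P2 via (5.015,7.775): [(0, 9.827) (0, 2.5545) (9.8552, 5.7945)]  |A|=35.8362
4. canonical 3-gon: [(0, 9.827) (0, 2.5545) (9.8552, 5.7945)]
5. shoelace: 35.8362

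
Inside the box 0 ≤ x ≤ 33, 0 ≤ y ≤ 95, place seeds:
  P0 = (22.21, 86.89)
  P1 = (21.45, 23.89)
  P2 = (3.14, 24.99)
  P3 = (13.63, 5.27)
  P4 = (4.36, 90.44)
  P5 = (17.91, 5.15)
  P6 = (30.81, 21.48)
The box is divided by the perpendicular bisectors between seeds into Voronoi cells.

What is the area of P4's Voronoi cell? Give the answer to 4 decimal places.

Area of P4's cell: 404.0434

1. box [0,33]×[0,95]: [(0, 0) (33, 0) (33, 95) (0, 95)]
2. ⊥bis P4·P0 via (13.285,88.665): [(0, 21.8658) (14.5449, 95) (0, 95)]  |A|=531.8651
3. ⊥bis P4·P1 via (12.905,57.165): [(0, 53.851) (6.7036, 55.5725) (14.5449, 95) (0, 95)]  |A|=424.6574
4. ⊥bis P4·P2 via (3.75,57.715): [(0, 57.7849) (7.1172, 57.6522) (14.5449, 95) (0, 95)]  |A|=404.0434
5. ⊥bis P4·P3 via (8.995,47.855): [(0, 57.7849) (7.1172, 57.6522) (14.5449, 95) (0, 95)]  |A|=404.0434
6. ⊥bis P4·P5 via (11.135,47.795): [(0, 57.7849) (7.1172, 57.6522) (14.5449, 95) (0, 95)]  |A|=404.0434
7. ⊥bis P4·P6 via (17.585,55.96): [(0, 57.7849) (7.1172, 57.6522) (14.5449, 95) (0, 95)]  |A|=404.0434
8. canonical 4-gon: [(0, 57.7849) (7.1172, 57.6522) (14.5449, 95) (0, 95)]
9. shoelace: 404.0434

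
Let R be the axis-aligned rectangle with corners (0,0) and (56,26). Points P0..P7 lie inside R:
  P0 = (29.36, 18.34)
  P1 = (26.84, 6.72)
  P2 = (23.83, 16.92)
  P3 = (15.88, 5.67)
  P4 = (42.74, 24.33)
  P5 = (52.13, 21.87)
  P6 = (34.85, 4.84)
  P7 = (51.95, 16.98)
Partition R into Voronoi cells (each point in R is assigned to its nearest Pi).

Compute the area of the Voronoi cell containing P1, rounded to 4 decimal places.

1. box [0,56]×[0,26]: [(0, 0) (56, 0) (56, 26) (0, 26)]
2. ⊥bis P1·P0 via (28.1,12.53): [(0, 18.624) (0, 0) (56, 0) (56, 6.4794)]  |A|=702.8945
3. ⊥bis P1·P2 via (25.335,11.82): [(27.8931, 12.5749) (0, 4.3437) (0, 0) (56, 0) (56, 6.4794)]  |A|=503.734
4. ⊥bis P1·P3 via (21.36,6.195): [(27.8931, 12.5749) (20.9452, 10.5246) (21.9535, 0) (56, 0) (56, 6.4794)]  |A|=342.7186
5. ⊥bis P1·P4 via (34.79,15.525): [(41.2706, 9.6737) (27.8931, 12.5749) (20.9452, 10.5246) (21.9535, 0) (51.9847, 0)]  |A|=275.578
6. ⊥bis P1·P5 via (39.485,14.295): [(43.4112, 7.7409) (41.2706, 9.6737) (27.8931, 12.5749) (20.9452, 10.5246) (21.9535, 0) (48.0484, 0)]  |A|=260.3429
7. ⊥bis P1·P6 via (30.845,5.78): [(32.2196, 11.6366) (27.8931, 12.5749) (20.9452, 10.5246) (21.9535, 0) (29.4884, 0)]  |A|=111.4247
8. ⊥bis P1·P7 via (39.395,11.85): [(32.2196, 11.6366) (27.8931, 12.5749) (20.9452, 10.5246) (21.9535, 0) (29.4884, 0)]  |A|=111.4247
9. canonical 5-gon: [(32.2196, 11.6366) (27.8931, 12.5749) (20.9452, 10.5246) (21.9535, 0) (29.4884, 0)]
10. shoelace: 111.4247

Area of P1's cell: 111.4247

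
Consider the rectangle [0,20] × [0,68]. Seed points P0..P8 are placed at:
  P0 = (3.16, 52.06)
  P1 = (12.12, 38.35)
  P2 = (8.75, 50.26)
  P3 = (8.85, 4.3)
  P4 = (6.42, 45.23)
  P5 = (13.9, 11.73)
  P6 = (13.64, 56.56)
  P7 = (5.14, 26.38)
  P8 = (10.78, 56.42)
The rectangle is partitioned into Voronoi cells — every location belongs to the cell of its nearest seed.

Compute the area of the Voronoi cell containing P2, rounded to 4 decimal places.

Area of P2's cell: 68.4145

1. box [0,20]×[0,68]: [(0, 0) (20, 0) (20, 68) (0, 68)]
2. ⊥bis P2·P0 via (5.955,51.16): [(0, 32.6664) (0, 0) (20, 0) (20, 68) (11.3775, 68)]  |A|=1158.9954
3. ⊥bis P2·P1 via (10.435,44.305): [(3.0773, 42.2231) (20, 47.0115) (20, 68) (11.3775, 68)]  |A|=288.7216
4. ⊥bis P2·P3 via (8.8,27.28): [(3.0773, 42.2231) (20, 47.0115) (20, 68) (11.3775, 68)]  |A|=288.7216
5. ⊥bis P2·P4 via (7.585,47.745): [(5.2097, 48.8453) (13.2759, 45.1089) (20, 47.0115) (20, 68) (11.3775, 68)]  |A|=258.0297
6. ⊥bis P2·P5 via (11.325,30.995): [(5.2097, 48.8453) (13.2759, 45.1089) (20, 47.0115) (20, 68) (11.3775, 68)]  |A|=258.0297
7. ⊥bis P2·P6 via (11.195,53.41): [(7.5824, 56.214) (5.2097, 48.8453) (13.2759, 45.1089) (19.5885, 46.895)]  |A|=74.2881
8. ⊥bis P2·P7 via (6.945,38.32): [(7.5824, 56.214) (5.2097, 48.8453) (13.2759, 45.1089) (19.5885, 46.895)]  |A|=74.2881
9. ⊥bis P2·P8 via (9.765,53.34): [(12.4068, 52.4694) (6.9551, 54.266) (5.2097, 48.8453) (13.2759, 45.1089) (19.5885, 46.895)]  |A|=68.4145
10. canonical 5-gon: [(12.4068, 52.4694) (6.9551, 54.266) (5.2097, 48.8453) (13.2759, 45.1089) (19.5885, 46.895)]
11. shoelace: 68.4145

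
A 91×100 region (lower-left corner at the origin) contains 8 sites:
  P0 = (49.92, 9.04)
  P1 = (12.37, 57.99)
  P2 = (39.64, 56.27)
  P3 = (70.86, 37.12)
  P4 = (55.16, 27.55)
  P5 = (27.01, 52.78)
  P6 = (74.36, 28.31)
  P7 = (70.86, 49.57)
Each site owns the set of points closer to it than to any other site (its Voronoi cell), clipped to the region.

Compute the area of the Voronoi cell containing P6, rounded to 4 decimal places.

1. box [0,91]×[0,100]: [(0, 0) (91, 0) (91, 100) (0, 100)]
2. ⊥bis P6·P0 via (62.14,18.675): [(0, 97.4867) (76.8645, 0) (91, 0) (91, 100) (0, 100)]  |A|=5353.3656
3. ⊥bis P6·P1 via (43.365,43.15): [(43.1676, 42.7376) (76.8645, 0) (91, 0) (91, 100) (70.584, 100)]  |A|=3278.214
4. ⊥bis P6·P2 via (57,42.29): [(50.189, 33.8323) (76.8645, 0) (91, 0) (91, 84.5103)]  |A|=1963.5918
5. ⊥bis P6·P3 via (72.61,32.715): [(56.2078, 26.1988) (76.8645, 0) (91, 0) (91, 40.0209)]  |A|=881.3743
6. ⊥bis P6·P4 via (64.76,27.93): [(64.6951, 29.5706) (65.2842, 14.6872) (76.8645, 0) (91, 0) (91, 40.0209)]  |A|=817.2216
7. ⊥bis P6·P5 via (50.685,40.545): [(64.6951, 29.5706) (65.2842, 14.6872) (76.8645, 0) (91, 0) (91, 40.0209)]  |A|=817.2216
8. ⊥bis P6·P7 via (72.61,38.94): [(64.6951, 29.5706) (65.2842, 14.6872) (76.8645, 0) (91, 0) (91, 40.0209)]  |A|=817.2216
9. canonical 5-gon: [(64.6951, 29.5706) (65.2842, 14.6872) (76.8645, 0) (91, 0) (91, 40.0209)]
10. shoelace: 817.2216

Area of P6's cell: 817.2216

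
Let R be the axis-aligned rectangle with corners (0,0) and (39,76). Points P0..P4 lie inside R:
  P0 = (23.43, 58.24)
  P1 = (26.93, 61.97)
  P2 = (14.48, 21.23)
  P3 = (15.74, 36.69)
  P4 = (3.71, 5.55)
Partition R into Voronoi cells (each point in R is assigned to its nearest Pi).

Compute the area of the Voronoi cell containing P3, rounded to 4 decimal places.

Area of P3's cell: 736.8317

1. box [0,39]×[0,76]: [(0, 0) (39, 0) (39, 76) (0, 76)]
2. ⊥bis P3·P0 via (19.585,47.465): [(0, 54.4538) (0, 0) (39, 0) (39, 40.5369)]  |A|=1852.3179
3. ⊥bis P3·P1 via (21.335,49.33): [(0, 54.4538) (0, 0) (39, 0) (39, 40.5369)]  |A|=1852.3179
4. ⊥bis P3·P2 via (15.11,28.96): [(0, 54.4538) (0, 30.1915) (39, 27.0129) (39, 40.5369)]  |A|=736.8317
5. ⊥bis P3·P4 via (9.725,21.12): [(0, 54.4538) (0, 30.1915) (39, 27.0129) (39, 40.5369)]  |A|=736.8317
6. canonical 4-gon: [(0, 54.4538) (0, 30.1915) (39, 27.0129) (39, 40.5369)]
7. shoelace: 736.8317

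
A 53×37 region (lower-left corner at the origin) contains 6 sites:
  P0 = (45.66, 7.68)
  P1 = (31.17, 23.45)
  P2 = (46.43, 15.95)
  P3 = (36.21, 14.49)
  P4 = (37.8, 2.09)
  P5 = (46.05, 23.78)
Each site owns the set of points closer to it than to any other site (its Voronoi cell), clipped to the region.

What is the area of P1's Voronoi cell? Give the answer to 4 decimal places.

Area of P1's cell: 998.2974

1. box [0,53]×[0,37]: [(0, 0) (53, 0) (53, 37) (0, 37)]
2. ⊥bis P1·P0 via (38.415,15.565): [(0, 0) (21.475, 0) (53, 28.9662) (53, 37) (0, 37)]  |A|=1504.4211
3. ⊥bis P1·P2 via (38.8,19.7): [(0, 0) (21.475, 0) (35.4113, 12.8051) (47.3026, 37) (0, 37)]  |A|=1364.845
4. ⊥bis P1·P3 via (33.69,18.97): [(0, 0.0194) (40.2566, 22.6637) (47.3026, 37) (0, 37)]  |A|=1083.4292
5. ⊥bis P1·P4 via (34.485,12.77): [(0, 2.0661) (8.1184, 4.586) (40.2566, 22.6637) (47.3026, 37) (0, 37)]  |A|=1075.1211
6. ⊥bis P1·P5 via (38.61,23.615): [(0, 2.0661) (8.1184, 4.586) (38.6511, 21.7606) (38.3132, 37) (0, 37)]  |A|=998.2974
7. canonical 5-gon: [(0, 2.0661) (8.1184, 4.586) (38.6511, 21.7606) (38.3132, 37) (0, 37)]
8. shoelace: 998.2974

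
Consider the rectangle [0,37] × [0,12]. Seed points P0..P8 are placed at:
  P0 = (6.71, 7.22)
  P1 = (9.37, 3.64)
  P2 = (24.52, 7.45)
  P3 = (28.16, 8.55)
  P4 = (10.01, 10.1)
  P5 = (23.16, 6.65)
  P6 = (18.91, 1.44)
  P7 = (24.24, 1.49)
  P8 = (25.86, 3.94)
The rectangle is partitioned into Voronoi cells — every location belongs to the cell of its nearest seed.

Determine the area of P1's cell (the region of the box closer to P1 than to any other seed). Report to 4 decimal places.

Area of P1's cell: 60.3368

1. box [0,37]×[0,12]: [(0, 0) (37, 0) (37, 12) (0, 12)]
2. ⊥bis P1·P0 via (8.04,5.43): [(0.732, 0) (37, 0) (37, 12) (16.8823, 12)]  |A|=338.3143
3. ⊥bis P1·P2 via (16.945,5.545): [(15.5674, 11.023) (0.732, 0) (18.3395, 0)]  |A|=97.0436
4. ⊥bis P1·P3 via (18.765,6.095): [(15.5674, 11.023) (0.732, 0) (18.3395, 0)]  |A|=97.0436
5. ⊥bis P1·P4 via (9.69,6.87): [(16.7886, 6.1667) (9.9442, 6.8448) (0.732, 0) (18.3395, 0)]  |A|=80.8384
6. ⊥bis P1·P5 via (16.265,5.145): [(16.0255, 6.2423) (9.9442, 6.8448) (0.732, 0) (17.388, 0)]  |A|=75.5743
7. ⊥bis P1·P6 via (14.14,2.54): [(15.0168, 6.3423) (9.9442, 6.8448) (0.732, 0) (13.5543, 0)]  |A|=60.3368
8. ⊥bis P1·P7 via (16.805,2.565): [(15.0168, 6.3423) (9.9442, 6.8448) (0.732, 0) (13.5543, 0)]  |A|=60.3368
9. ⊥bis P1·P8 via (17.615,3.79): [(15.0168, 6.3423) (9.9442, 6.8448) (0.732, 0) (13.5543, 0)]  |A|=60.3368
10. canonical 4-gon: [(15.0168, 6.3423) (9.9442, 6.8448) (0.732, 0) (13.5543, 0)]
11. shoelace: 60.3368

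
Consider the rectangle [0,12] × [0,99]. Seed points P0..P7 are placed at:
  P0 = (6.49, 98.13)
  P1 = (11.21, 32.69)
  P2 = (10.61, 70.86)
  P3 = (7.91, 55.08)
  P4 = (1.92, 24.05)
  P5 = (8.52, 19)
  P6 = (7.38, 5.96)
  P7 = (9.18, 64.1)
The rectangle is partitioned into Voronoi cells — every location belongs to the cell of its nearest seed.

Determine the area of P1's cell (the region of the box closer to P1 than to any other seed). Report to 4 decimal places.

1. box [0,12]×[0,99]: [(0, 0) (12, 0) (12, 99) (0, 99)]
2. ⊥bis P1·P0 via (8.85,65.41): [(0, 64.7717) (0, 0) (12, 0) (12, 65.6372)]  |A|=782.4533
3. ⊥bis P1·P2 via (10.91,51.775): [(0, 51.6035) (0, 0) (12, 0) (12, 51.7921)]  |A|=620.3738
4. ⊥bis P1·P3 via (9.56,43.885): [(0, 42.476) (0, 0) (12, 0) (12, 44.2446)]  |A|=520.3236
5. ⊥bis P1·P4 via (6.565,28.37): [(0, 42.476) (0, 35.4289) (12, 22.5261) (12, 44.2446)]  |A|=172.5935
6. ⊥bis P1·P5 via (9.865,25.845): [(0, 42.476) (0, 35.4289) (8.7005, 26.0738) (12, 25.4255) (12, 44.2446)]  |A|=167.8104
7. ⊥bis P1·P6 via (9.295,19.325): [(0, 42.476) (0, 35.4289) (8.7005, 26.0738) (12, 25.4255) (12, 44.2446)]  |A|=167.8104
8. ⊥bis P1·P7 via (10.195,48.395): [(0, 42.476) (0, 35.4289) (8.7005, 26.0738) (12, 25.4255) (12, 44.2446)]  |A|=167.8104
9. canonical 5-gon: [(0, 42.476) (0, 35.4289) (8.7005, 26.0738) (12, 25.4255) (12, 44.2446)]
10. shoelace: 167.8104

Area of P1's cell: 167.8104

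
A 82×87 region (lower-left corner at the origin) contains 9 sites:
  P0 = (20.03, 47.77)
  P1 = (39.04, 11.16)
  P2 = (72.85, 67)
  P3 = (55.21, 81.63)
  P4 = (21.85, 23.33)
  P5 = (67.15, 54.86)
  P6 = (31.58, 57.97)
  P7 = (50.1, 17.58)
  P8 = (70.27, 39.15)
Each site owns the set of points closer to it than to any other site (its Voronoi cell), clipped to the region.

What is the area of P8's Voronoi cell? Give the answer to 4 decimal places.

Area of P8's cell: 763.0601

1. box [0,82]×[0,87]: [(0, 0) (82, 0) (82, 87) (0, 87)]
2. ⊥bis P8·P0 via (45.15,43.46): [(37.6933, 0) (82, 0) (82, 87) (52.6204, 87)]  |A|=3205.3529
3. ⊥bis P8·P1 via (54.655,25.155): [(44.0412, 36.9974) (77.2003, 0) (82, 0) (82, 87) (52.6204, 87)]  |A|=2474.5246
4. ⊥bis P8·P2 via (71.56,53.075): [(47.1871, 55.3329) (44.0412, 36.9974) (77.2003, 0) (82, 0) (82, 52.1078)]  |A|=1401.9932
5. ⊥bis P8·P3 via (62.74,60.39): [(48.2084, 55.2383) (47.1037, 54.8466) (44.0412, 36.9974) (77.2003, 0) (82, 0) (82, 52.1078)]  |A|=1401.741
6. ⊥bis P8·P4 via (46.06,31.24): [(48.2084, 55.2383) (47.1037, 54.8466) (44.0886, 37.2738) (44.2579, 36.7556) (77.2003, 0) (82, 0) (82, 52.1078)]  |A|=1401.7053
7. ⊥bis P8·P5 via (68.71,47.005): [(44.9486, 42.286) (44.0886, 37.2738) (44.2579, 36.7556) (77.2003, 0) (82, 0) (82, 49.6444)]  |A|=1125.6105
8. ⊥bis P8·P6 via (50.925,48.56): [(48.1859, 42.9289) (44.8575, 36.0866) (77.2003, 0) (82, 0) (82, 49.6444)]  |A|=1113.0688
9. ⊥bis P8·P7 via (60.185,28.365): [(48.1859, 42.9289) (47.0679, 40.6307) (82, 7.9659) (82, 49.6444)]  |A|=763.0601
10. canonical 4-gon: [(48.1859, 42.9289) (47.0679, 40.6307) (82, 7.9659) (82, 49.6444)]
11. shoelace: 763.0601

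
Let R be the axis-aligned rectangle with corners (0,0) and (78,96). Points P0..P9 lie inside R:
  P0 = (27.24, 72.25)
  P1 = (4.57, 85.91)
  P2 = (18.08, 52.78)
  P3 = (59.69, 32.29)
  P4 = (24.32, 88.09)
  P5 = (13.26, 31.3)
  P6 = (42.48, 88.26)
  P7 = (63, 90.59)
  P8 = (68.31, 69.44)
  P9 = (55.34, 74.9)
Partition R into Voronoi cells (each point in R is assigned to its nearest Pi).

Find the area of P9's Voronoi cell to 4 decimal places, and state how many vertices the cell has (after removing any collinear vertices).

1. box [0,78]×[0,96]: [(0, 0) (78, 0) (78, 96) (0, 96)]
2. ⊥bis P9·P0 via (41.29,73.575): [(48.2286, 0) (78, 0) (78, 96) (39.1752, 96)]  |A|=3292.6198
3. ⊥bis P9·P1 via (29.955,80.405): [(48.2286, 0) (78, 0) (78, 96) (39.1752, 96)]  |A|=3292.6198
4. ⊥bis P9·P2 via (36.71,63.84): [(43.2464, 52.8298) (74.6096, 0) (78, 0) (78, 96) (39.1752, 96)]  |A|=2595.7666
5. ⊥bis P9·P3 via (57.515,53.595): [(43.2464, 52.8298) (43.6334, 52.1778) (78, 55.6863) (78, 96) (39.1752, 96)]  |A|=1550.4425
6. ⊥bis P9·P4 via (39.83,81.495): [(40.4136, 82.8676) (43.2464, 52.8298) (43.6334, 52.1778) (78, 55.6863) (78, 96) (45.9977, 96)]  |A|=1505.6448
7. ⊥bis P9·P5 via (34.3,53.1): [(40.4136, 82.8676) (43.2464, 52.8298) (43.6334, 52.1778) (78, 55.6863) (78, 96) (45.9977, 96)]  |A|=1505.6448
8. ⊥bis P9·P6 via (48.91,81.58): [(41.2321, 74.1894) (43.2464, 52.8298) (43.6334, 52.1778) (78, 55.6863) (78, 96) (63.8907, 96)]  |A|=1280.913
9. ⊥bis P9·P7 via (59.17,82.745): [(53.1656, 85.6764) (41.2321, 74.1894) (43.2464, 52.8298) (43.6334, 52.1778) (78, 55.6863) (78, 73.552)]  |A|=929.3427
10. ⊥bis P9·P8 via (61.825,72.17): [(65.0652, 79.8669) (53.1656, 85.6764) (41.2321, 74.1894) (43.2464, 52.8298) (43.6334, 52.1778) (53.8479, 53.2206)]  |A|=505.8442
11. canonical 6-gon: [(65.0652, 79.8669) (53.1656, 85.6764) (41.2321, 74.1894) (43.2464, 52.8298) (43.6334, 52.1778) (53.8479, 53.2206)]
12. shoelace: 505.8442

Area of P9's cell: 505.8442 (6 vertices)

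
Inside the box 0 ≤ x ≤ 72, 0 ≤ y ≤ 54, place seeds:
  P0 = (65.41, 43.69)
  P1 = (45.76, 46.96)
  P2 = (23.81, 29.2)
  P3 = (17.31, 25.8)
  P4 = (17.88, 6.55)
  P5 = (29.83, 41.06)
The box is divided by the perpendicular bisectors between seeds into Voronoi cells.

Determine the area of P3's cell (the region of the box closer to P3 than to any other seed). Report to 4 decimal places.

Area of P3's cell: 583.5943

1. box [0,72]×[0,54]: [(0, 0) (72, 0) (72, 54) (0, 54)]
2. ⊥bis P3·P0 via (41.36,34.745): [(0, 0) (54.2828, 0) (34.1984, 54) (0, 54)]  |A|=2388.9937
3. ⊥bis P3·P1 via (31.535,36.38): [(0, 0) (54.2828, 0) (49.9714, 11.5919) (18.4299, 54) (0, 54)]  |A|=2054.6381
4. ⊥bis P3·P2 via (20.56,27.5): [(0, 0) (34.9446, 0) (6.6985, 54) (0, 54)]  |A|=1124.3631
5. ⊥bis P3·P4 via (17.595,16.175): [(0, 15.654) (26.3483, 16.4342) (6.6985, 54) (0, 54)]  |A|=630.9919
6. ⊥bis P3·P5 via (23.57,33.43): [(0, 52.7679) (0, 15.654) (26.3483, 16.4342) (12.8633, 42.2143)]  |A|=583.5943
7. canonical 4-gon: [(0, 52.7679) (0, 15.654) (26.3483, 16.4342) (12.8633, 42.2143)]
8. shoelace: 583.5943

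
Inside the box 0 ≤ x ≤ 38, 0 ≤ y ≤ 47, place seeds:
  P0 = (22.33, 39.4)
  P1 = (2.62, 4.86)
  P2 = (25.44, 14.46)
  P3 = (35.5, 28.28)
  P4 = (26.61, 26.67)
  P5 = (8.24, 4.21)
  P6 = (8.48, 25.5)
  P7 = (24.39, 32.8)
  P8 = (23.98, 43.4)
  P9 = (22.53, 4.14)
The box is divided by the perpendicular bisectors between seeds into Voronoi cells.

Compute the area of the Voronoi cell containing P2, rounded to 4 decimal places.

1. box [0,38]×[0,47]: [(0, 0) (38, 0) (38, 47) (0, 47)]
2. ⊥bis P2·P0 via (23.885,26.93): [(0, 23.9516) (0, 0) (38, 0) (38, 28.6901)]  |A|=1000.1921
3. ⊥bis P2·P1 via (14.03,9.66): [(7.6181, 24.9015) (18.0938, 0) (38, 0) (38, 28.6901)]  |A|=683.6772
4. ⊥bis P2·P3 via (30.47,21.37): [(22.9859, 26.8179) (7.6181, 24.9015) (18.0938, 0) (38, 0) (38, 15.8887)]  |A|=587.5763
5. ⊥bis P2·P4 via (26.025,20.565): [(32.4173, 19.9525) (8.7459, 22.2207) (18.0938, 0) (38, 0) (38, 15.8887)]  |A|=495.336
6. ⊥bis P2·P5 via (16.84,9.335): [(32.4173, 19.9525) (9.1861, 22.1786) (22.403, 0) (38, 0) (38, 15.8887)]  |A|=442.856
7. ⊥bis P2·P6 via (16.96,19.98): [(32.4173, 19.9525) (17.8507, 21.3483) (13.5856, 14.7961) (22.403, 0) (38, 0) (38, 15.8887)]  |A|=412.6996
8. ⊥bis P2·P7 via (24.915,23.63): [(32.4173, 19.9525) (17.8507, 21.3483) (13.5856, 14.7961) (22.403, 0) (38, 0) (38, 15.8887)]  |A|=412.6996
9. ⊥bis P2·P8 via (24.71,28.93): [(32.4173, 19.9525) (17.8507, 21.3483) (13.5856, 14.7961) (22.403, 0) (38, 0) (38, 15.8887)]  |A|=412.6996
10. ⊥bis P2·P9 via (23.985,9.3): [(32.4173, 19.9525) (17.8507, 21.3483) (13.5856, 14.7961) (15.4219, 11.7146) (38, 5.3481) (38, 15.8887)]  |A|=260.9686
11. canonical 6-gon: [(32.4173, 19.9525) (17.8507, 21.3483) (13.5856, 14.7961) (15.4219, 11.7146) (38, 5.3481) (38, 15.8887)]
12. shoelace: 260.9686

Area of P2's cell: 260.9686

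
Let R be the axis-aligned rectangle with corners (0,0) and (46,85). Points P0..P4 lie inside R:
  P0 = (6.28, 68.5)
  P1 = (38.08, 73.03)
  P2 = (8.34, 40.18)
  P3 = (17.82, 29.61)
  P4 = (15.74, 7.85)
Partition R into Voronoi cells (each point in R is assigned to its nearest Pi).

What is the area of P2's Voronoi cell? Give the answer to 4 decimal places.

1. box [0,46]×[0,85]: [(0, 0) (46, 0) (46, 85) (0, 85)]
2. ⊥bis P2·P0 via (7.31,54.34): [(0, 53.8083) (0, 0) (46, 0) (46, 57.1543)]  |A|=2552.1394
3. ⊥bis P2·P1 via (23.21,56.605): [(24.3433, 55.579) (0, 53.8083) (0, 0) (46, 0) (46, 35.9726)]  |A|=2322.7762
4. ⊥bis P2·P3 via (13.08,34.895): [(30.2151, 50.2631) (24.3433, 55.579) (0, 53.8083) (0, 23.1638)]  |A|=532.8644
5. ⊥bis P2·P4 via (12.04,24.015): [(30.2151, 50.2631) (24.3433, 55.579) (0, 53.8083) (0, 23.1638)]  |A|=532.8644
6. canonical 4-gon: [(30.2151, 50.2631) (24.3433, 55.579) (0, 53.8083) (0, 23.1638)]
7. shoelace: 532.8644

Area of P2's cell: 532.8644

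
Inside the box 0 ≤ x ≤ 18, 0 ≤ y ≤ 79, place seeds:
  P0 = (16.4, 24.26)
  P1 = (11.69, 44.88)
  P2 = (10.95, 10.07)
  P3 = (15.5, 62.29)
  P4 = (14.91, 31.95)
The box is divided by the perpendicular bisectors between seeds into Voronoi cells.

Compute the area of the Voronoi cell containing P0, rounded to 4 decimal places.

Area of P0's cell: 141.3899

1. box [0,18]×[0,79]: [(0, 0) (18, 0) (18, 79) (0, 79)]
2. ⊥bis P0·P1 via (14.045,34.57): [(0, 31.3619) (0, 0) (18, 0) (18, 35.4734)]  |A|=601.5173
3. ⊥bis P0·P2 via (13.675,17.165): [(0, 31.3619) (0, 22.4172) (18, 15.5039) (18, 35.4734)]  |A|=260.2275
4. ⊥bis P0·P3 via (15.95,43.275): [(0, 31.3619) (0, 22.4172) (18, 15.5039) (18, 35.4734)]  |A|=260.2275
5. ⊥bis P0·P4 via (15.655,28.105): [(0, 25.0717) (0, 22.4172) (18, 15.5039) (18, 28.5594)]  |A|=141.3899
6. canonical 4-gon: [(0, 25.0717) (0, 22.4172) (18, 15.5039) (18, 28.5594)]
7. shoelace: 141.3899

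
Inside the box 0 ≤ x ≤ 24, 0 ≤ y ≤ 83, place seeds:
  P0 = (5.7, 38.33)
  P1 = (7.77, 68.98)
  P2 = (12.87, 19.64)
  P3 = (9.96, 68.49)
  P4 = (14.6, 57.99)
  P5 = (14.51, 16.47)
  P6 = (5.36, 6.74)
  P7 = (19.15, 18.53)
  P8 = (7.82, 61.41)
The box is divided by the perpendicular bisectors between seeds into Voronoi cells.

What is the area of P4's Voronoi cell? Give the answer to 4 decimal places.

Area of P4's cell: 292.7458

1. box [0,24]×[0,83]: [(0, 0) (24, 0) (24, 83) (0, 83)]
2. ⊥bis P4·P0 via (10.15,48.16): [(0, 52.7549) (24, 41.8902) (24, 83) (0, 83)]  |A|=856.2597
3. ⊥bis P4·P1 via (11.185,63.485): [(0, 56.5338) (0, 52.7549) (24, 41.8902) (24, 71.4492)]  |A|=400.0557
4. ⊥bis P4·P2 via (13.735,38.815): [(0, 56.5338) (0, 52.7549) (24, 41.8902) (24, 71.4492)]  |A|=400.0557
5. ⊥bis P4·P3 via (12.28,63.24): [(7.1259, 60.9624) (0, 56.5338) (0, 52.7549) (24, 41.8902) (24, 68.4191)]  |A|=374.4909
6. ⊥bis P4·P5 via (14.555,37.23): [(7.1259, 60.9624) (0, 56.5338) (0, 52.7549) (24, 41.8902) (24, 68.4191)]  |A|=374.4909
7. ⊥bis P4·P6 via (9.98,32.365): [(7.1259, 60.9624) (0, 56.5338) (0, 52.7549) (24, 41.8902) (24, 68.4191)]  |A|=374.4909
8. ⊥bis P4·P7 via (16.875,38.26): [(7.1259, 60.9624) (0, 56.5338) (0, 52.7549) (24, 41.8902) (24, 68.4191)]  |A|=374.4909
9. ⊥bis P4·P8 via (11.21,59.7): [(13.201, 63.647) (6.274, 49.9146) (24, 41.8902) (24, 68.4191)]  |A|=292.7458
10. canonical 4-gon: [(13.201, 63.647) (6.274, 49.9146) (24, 41.8902) (24, 68.4191)]
11. shoelace: 292.7458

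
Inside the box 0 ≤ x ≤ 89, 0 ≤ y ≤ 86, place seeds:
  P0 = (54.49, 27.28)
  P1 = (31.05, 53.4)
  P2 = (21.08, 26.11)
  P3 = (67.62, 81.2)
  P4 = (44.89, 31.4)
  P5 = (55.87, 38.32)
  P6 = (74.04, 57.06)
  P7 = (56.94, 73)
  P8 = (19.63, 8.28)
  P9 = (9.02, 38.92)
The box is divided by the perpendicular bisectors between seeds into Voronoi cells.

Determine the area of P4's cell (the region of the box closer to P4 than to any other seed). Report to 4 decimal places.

Area of P4's cell: 418.3508

1. box [0,89]×[0,86]: [(0, 0) (89, 0) (89, 86) (0, 86)]
2. ⊥bis P4·P0 via (49.69,29.34): [(0, 0) (37.0983, 0) (74.0066, 86) (0, 86)]  |A|=4777.5078
3. ⊥bis P4·P1 via (37.97,42.4): [(0, 18.5134) (0, 0) (37.0983, 0) (61.7023, 57.3298)]  |A|=1634.5768
4. ⊥bis P4·P2 via (32.985,28.755): [(30.9365, 37.9753) (38.5975, 3.4934) (61.7023, 57.3298)]  |A|=604.5685
5. ⊥bis P4·P3 via (56.255,56.3): [(58.4632, 55.2921) (30.9365, 37.9753) (38.5975, 3.4934) (60.4405, 54.3896)]  |A|=601.0924
6. ⊥bis P4·P5 via (50.38,34.86): [(43.4538, 45.8498) (30.9365, 37.9753) (38.5975, 3.4934) (51.3788, 33.2751)]  |A|=444.3449
7. ⊥bis P4·P6 via (59.465,44.23): [(43.4538, 45.8498) (30.9365, 37.9753) (38.5975, 3.4934) (51.3788, 33.2751)]  |A|=444.3449
8. ⊥bis P4·P7 via (50.915,52.2): [(43.4538, 45.8498) (30.9365, 37.9753) (38.5975, 3.4934) (51.3788, 33.2751)]  |A|=444.3449
9. ⊥bis P4·P8 via (32.26,19.84): [(43.4538, 45.8498) (30.9365, 37.9753) (35.833, 15.9363) (41.3505, 9.9081) (51.3788, 33.2751)]  |A|=418.3508
10. ⊥bis P4·P9 via (26.955,35.16): [(43.4538, 45.8498) (30.9365, 37.9753) (35.833, 15.9363) (41.3505, 9.9081) (51.3788, 33.2751)]  |A|=418.3508
11. canonical 5-gon: [(43.4538, 45.8498) (30.9365, 37.9753) (35.833, 15.9363) (41.3505, 9.9081) (51.3788, 33.2751)]
12. shoelace: 418.3508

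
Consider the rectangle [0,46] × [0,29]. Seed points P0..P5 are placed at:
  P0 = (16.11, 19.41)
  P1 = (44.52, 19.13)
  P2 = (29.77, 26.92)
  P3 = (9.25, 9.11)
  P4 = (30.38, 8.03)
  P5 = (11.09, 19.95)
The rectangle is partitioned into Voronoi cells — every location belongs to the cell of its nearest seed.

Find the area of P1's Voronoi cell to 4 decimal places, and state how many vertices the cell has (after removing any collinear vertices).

Area of P1's cell: 186.5669 (4 vertices)

1. box [0,46]×[0,29]: [(0, 0) (46, 0) (46, 29) (0, 29)]
2. ⊥bis P1·P0 via (30.315,19.27): [(30.1251, 0) (46, 0) (46, 29) (30.4109, 29)]  |A|=456.2283
3. ⊥bis P1·P2 via (37.145,23.025): [(30.2228, 9.9182) (30.1251, 0) (46, 0) (46, 29) (40.3006, 29)]  |A|=361.8716
4. ⊥bis P1·P3 via (26.885,14.12): [(30.2228, 9.9182) (30.1509, 2.624) (30.8964, 0) (46, 0) (46, 29) (40.3006, 29)]  |A|=360.8596
5. ⊥bis P1·P4 via (37.45,13.58): [(34.2857, 17.611) (46, 2.6884) (46, 29) (40.3006, 29)]  |A|=186.5669
6. ⊥bis P1·P5 via (27.805,19.54): [(34.2857, 17.611) (46, 2.6884) (46, 29) (40.3006, 29)]  |A|=186.5669
7. canonical 4-gon: [(34.2857, 17.611) (46, 2.6884) (46, 29) (40.3006, 29)]
8. shoelace: 186.5669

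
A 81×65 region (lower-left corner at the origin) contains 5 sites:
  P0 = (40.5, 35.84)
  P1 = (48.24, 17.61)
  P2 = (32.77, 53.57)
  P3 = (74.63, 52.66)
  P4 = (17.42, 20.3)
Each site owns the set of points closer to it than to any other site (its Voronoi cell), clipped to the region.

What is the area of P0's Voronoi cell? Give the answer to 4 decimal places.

Area of P0's cell: 650.4439

1. box [0,81]×[0,65]: [(0, 0) (81, 0) (81, 65) (0, 65)]
2. ⊥bis P0·P1 via (44.37,26.725): [(0, 7.8866) (81, 42.2772) (81, 65) (0, 65)]  |A|=3233.3665
3. ⊥bis P0·P2 via (36.635,44.705): [(0, 28.7327) (0, 7.8866) (81, 42.2772) (81, 64.0474)]  |A|=1725.9629
4. ⊥bis P0·P3 via (57.565,44.25): [(53.6787, 52.1358) (0, 28.7327) (0, 7.8866) (62.4241, 34.3903)]  |A|=1229.2609
5. ⊥bis P0·P4 via (28.96,28.07): [(53.6787, 52.1358) (22.043, 38.3431) (33.0902, 21.9359) (62.4241, 34.3903)]  |A|=650.4439
6. canonical 4-gon: [(53.6787, 52.1358) (22.043, 38.3431) (33.0902, 21.9359) (62.4241, 34.3903)]
7. shoelace: 650.4439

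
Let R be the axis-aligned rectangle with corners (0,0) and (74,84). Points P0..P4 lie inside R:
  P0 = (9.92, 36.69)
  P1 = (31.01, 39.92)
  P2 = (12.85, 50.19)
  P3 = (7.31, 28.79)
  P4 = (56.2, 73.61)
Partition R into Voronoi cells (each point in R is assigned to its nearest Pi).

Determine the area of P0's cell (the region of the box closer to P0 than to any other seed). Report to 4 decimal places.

Area of P0's cell: 241.4864

1. box [0,74]×[0,84]: [(0, 0) (74, 0) (74, 84) (0, 84)]
2. ⊥bis P0·P1 via (20.465,38.305): [(0, 0) (26.3315, 0) (13.4667, 84) (0, 84)]  |A|=1671.5243
3. ⊥bis P0·P2 via (11.385,43.44): [(0, 45.911) (0, 0) (26.3315, 0) (19.9637, 41.5781)]  |A|=1005.6843
4. ⊥bis P0·P3 via (8.615,32.74): [(0, 45.911) (0, 35.5862) (21.9943, 28.3198) (19.9637, 41.5781)]  |A|=241.4864
5. ⊥bis P0·P4 via (33.06,55.15): [(0, 45.911) (0, 35.5862) (21.9943, 28.3198) (19.9637, 41.5781)]  |A|=241.4864
6. canonical 4-gon: [(0, 45.911) (0, 35.5862) (21.9943, 28.3198) (19.9637, 41.5781)]
7. shoelace: 241.4864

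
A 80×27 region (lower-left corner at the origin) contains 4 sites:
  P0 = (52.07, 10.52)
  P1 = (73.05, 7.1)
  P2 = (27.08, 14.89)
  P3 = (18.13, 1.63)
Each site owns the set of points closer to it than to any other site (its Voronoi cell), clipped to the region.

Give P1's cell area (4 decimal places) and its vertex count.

Area of P1's cell: 450.2377 (4 vertices)

1. box [0,80]×[0,27]: [(0, 0) (80, 0) (80, 27) (0, 27)]
2. ⊥bis P1·P0 via (62.56,8.81): [(61.1239, 0) (80, 0) (80, 27) (65.5252, 27)]  |A|=450.2377
3. ⊥bis P1·P2 via (50.065,10.995): [(61.1239, 0) (80, 0) (80, 27) (65.5252, 27)]  |A|=450.2377
4. ⊥bis P1·P3 via (45.59,4.365): [(61.1239, 0) (80, 0) (80, 27) (65.5252, 27)]  |A|=450.2377
5. canonical 4-gon: [(61.1239, 0) (80, 0) (80, 27) (65.5252, 27)]
6. shoelace: 450.2377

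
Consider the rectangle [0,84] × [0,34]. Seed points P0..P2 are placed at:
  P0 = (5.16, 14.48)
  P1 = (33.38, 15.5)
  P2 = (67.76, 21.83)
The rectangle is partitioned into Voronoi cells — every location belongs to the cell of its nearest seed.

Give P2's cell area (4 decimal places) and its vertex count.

1. box [0,84]×[0,34]: [(0, 0) (84, 0) (84, 34) (0, 34)]
2. ⊥bis P2·P0 via (36.46,18.155): [(38.5916, 0) (84, 0) (84, 34) (34.5996, 34)]  |A|=1611.7492
3. ⊥bis P2·P1 via (50.57,18.665): [(54.0066, 0) (84, 0) (84, 34) (47.7465, 34)]  |A|=1126.197
4. canonical 4-gon: [(54.0066, 0) (84, 0) (84, 34) (47.7465, 34)]
5. shoelace: 1126.197

Area of P2's cell: 1126.1970 (4 vertices)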